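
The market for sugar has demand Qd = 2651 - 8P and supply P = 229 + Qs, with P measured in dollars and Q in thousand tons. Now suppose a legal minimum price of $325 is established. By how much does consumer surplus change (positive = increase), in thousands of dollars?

Rearranging supply gives Qs = P - 229. In a free market, 2651 - 8P = P - 229 gives the equilibrium P* = 320, Q* = 91.
Since 325 > 320, the floor is binding.
At P = 325: Qd = 2651 - 8·325 = 51 and Qs = 325 - 229 = 96.
Consumer surplus without the control is ½ · (331.375 - 320) · 91 = 517.5625.
With the floor, consumers buy 51 units at 325, so CS = ½ · (331.375 - 325) · 51 = 162.5625.
Change in consumer surplus = 162.5625 - 517.5625 = -355.

-355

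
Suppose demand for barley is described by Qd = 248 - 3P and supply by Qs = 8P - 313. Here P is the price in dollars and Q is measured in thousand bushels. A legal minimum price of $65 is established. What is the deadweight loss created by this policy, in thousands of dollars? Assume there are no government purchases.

Without the control the market clears where 248 - 3P = 8P - 313, i.e. P* = 51 and Q* = 95.
Since 65 > 51, the floor is binding.
At P = 65: Qd = 248 - 3·65 = 53 and Qs = 8·65 - 313 = 207.
Quantity traded falls to 53. At Q = 53 the demand price is (248 - 53)/3 = 65 and the supply price is (313 + 53)/8 = 45.75.
Deadweight loss = ½ · (65 - 45.75) · (95 - 53) = ½ · 19.25 · 42 = 404.25.

404.25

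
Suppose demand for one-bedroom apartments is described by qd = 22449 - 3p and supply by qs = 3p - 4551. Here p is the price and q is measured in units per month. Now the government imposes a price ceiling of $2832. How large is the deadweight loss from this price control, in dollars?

Equilibrium: 22449 - 3p = 3p - 4551, so 27000 = 6p and p* = 4500, q* = 8949.
The ceiling of 2832 is below the equilibrium price 4500, so it binds.
At p = 2832: qd = 22449 - 3·2832 = 13953 and qs = 3·2832 - 4551 = 3945.
Quantity traded falls to 3945. At q = 3945 the demand price is (22449 - 3945)/3 = 6168 and the supply price is (4551 + 3945)/3 = 2832.
Deadweight loss = ½ · (6168 - 2832) · (8949 - 3945) = ½ · 3336 · 5004 = 8346672.

8346672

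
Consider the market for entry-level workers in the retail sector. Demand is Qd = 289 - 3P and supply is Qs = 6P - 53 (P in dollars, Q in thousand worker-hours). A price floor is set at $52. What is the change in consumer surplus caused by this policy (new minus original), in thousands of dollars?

-2156

In a free market, 289 - 3P = 6P - 53 gives the equilibrium P* = 38, Q* = 175.
Because the floor (52) lies above the market-clearing price, it is binding.
At P = 52: Qd = 289 - 3·52 = 133 and Qs = 6·52 - 53 = 259.
Consumer surplus without the control is ½ · (289/3 - 38) · 175 = 30625/6.
With the floor, consumers buy 133 units at 52, so CS = ½ · (289/3 - 52) · 133 = 17689/6.
Change in consumer surplus = 17689/6 - 30625/6 = -2156.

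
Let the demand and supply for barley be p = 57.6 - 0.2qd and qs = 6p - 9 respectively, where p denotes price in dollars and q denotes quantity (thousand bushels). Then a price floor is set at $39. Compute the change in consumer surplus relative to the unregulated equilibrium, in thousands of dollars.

-1476

Rearranging demand gives qd = 288 - 5p. Setting quantity demanded equal to quantity supplied, 288 - 5p = 6p - 9, gives p* = 27 and q* = 153.
The floor of 39 is above the equilibrium price 27, so it binds.
At p = 39: qd = 288 - 5·39 = 93 and qs = 6·39 - 9 = 225.
Consumer surplus without the control is ½ · (57.6 - 27) · 153 = 2340.9.
With the floor, consumers buy 93 units at 39, so CS = ½ · (57.6 - 39) · 93 = 864.9.
Change in consumer surplus = 864.9 - 2340.9 = -1476.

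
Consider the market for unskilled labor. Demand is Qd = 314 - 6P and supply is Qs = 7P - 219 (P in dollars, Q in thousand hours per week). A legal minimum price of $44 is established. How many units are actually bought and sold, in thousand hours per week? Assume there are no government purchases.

In a free market, 314 - 6P = 7P - 219 gives the equilibrium P* = 41, Q* = 68.
Because the floor (44) lies above the market-clearing price, it is binding.
At P = 44: Qd = 314 - 6·44 = 50 and Qs = 7·44 - 219 = 89.
The quantity actually transacted is the short side, demand: 50.

50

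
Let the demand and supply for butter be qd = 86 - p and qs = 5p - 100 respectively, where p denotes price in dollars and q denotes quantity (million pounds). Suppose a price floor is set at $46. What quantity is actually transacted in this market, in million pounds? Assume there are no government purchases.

In a free market, 86 - p = 5p - 100 gives the equilibrium p* = 31, q* = 55.
Since 46 > 31, the floor is binding.
At p = 46: qd = 86 - 46 = 40 and qs = 5·46 - 100 = 130.
The quantity actually transacted is the short side, demand: 40.

40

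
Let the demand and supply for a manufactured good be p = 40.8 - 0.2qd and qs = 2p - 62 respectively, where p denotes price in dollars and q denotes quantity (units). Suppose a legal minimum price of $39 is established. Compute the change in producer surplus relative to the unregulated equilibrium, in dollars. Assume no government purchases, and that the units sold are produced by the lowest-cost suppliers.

Rearranging demand gives qd = 204 - 5p. Without the control the market clears where 204 - 5p = 2p - 62, i.e. p* = 38 and q* = 14.
Because the floor (39) lies above the market-clearing price, it is binding.
At p = 39: qd = 204 - 5·39 = 9 and qs = 2·39 - 62 = 16.
Producer surplus without the control is ½ · (38 - 31) · 14 = 49.
With the floor, 9 units are sold at 39. The supply price at q = 9 is 35.5, so PS = ½ · [(39 - 31) + (39 - 35.5)] · 9 = 51.75.
Change in producer surplus = 51.75 - 49 = 2.75.

2.75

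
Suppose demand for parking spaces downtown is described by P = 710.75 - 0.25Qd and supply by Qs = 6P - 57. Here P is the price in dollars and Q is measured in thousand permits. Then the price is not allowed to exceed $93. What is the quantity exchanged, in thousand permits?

Rearranging demand gives Qd = 2843 - 4P. Equilibrium: 2843 - 4P = 6P - 57, so 2900 = 10P and P* = 290, Q* = 1683.
Because the ceiling (93) lies below the market-clearing price, it is binding.
At P = 93: Qd = 2843 - 4·93 = 2471 and Qs = 6·93 - 57 = 501.
The quantity actually transacted is the short side, supply: 501.

501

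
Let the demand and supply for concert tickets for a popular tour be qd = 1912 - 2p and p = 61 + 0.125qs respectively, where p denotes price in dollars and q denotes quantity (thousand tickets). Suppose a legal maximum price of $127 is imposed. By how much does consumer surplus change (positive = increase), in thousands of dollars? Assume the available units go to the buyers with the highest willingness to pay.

-144640

Rearranging supply gives qs = 8p - 488. In a free market, 1912 - 2p = 8p - 488 gives the equilibrium p* = 240, q* = 1432.
The ceiling of 127 is below the equilibrium price 240, so it binds.
At p = 127: qd = 1912 - 2·127 = 1658 and qs = 8·127 - 488 = 528.
Consumer surplus without the control is ½ · (956 - 240) · 1432 = 512656.
With the ceiling, 528 units are sold at 127 (assume they go to the highest-value buyers). The demand price at q = 528 is 692, so CS = ½ · [(956 - 127) + (692 - 127)] · 528 = 368016.
Change in consumer surplus = 368016 - 512656 = -144640.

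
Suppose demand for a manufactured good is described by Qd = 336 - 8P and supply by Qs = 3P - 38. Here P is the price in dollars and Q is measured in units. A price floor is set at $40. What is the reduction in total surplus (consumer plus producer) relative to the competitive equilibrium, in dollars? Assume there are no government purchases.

Equilibrium: 336 - 8P = 3P - 38, so 374 = 11P and P* = 34, Q* = 64.
Since 40 > 34, the floor is binding.
At P = 40: Qd = 336 - 8·40 = 16 and Qs = 3·40 - 38 = 82.
Quantity traded falls to 16. At Q = 16 the demand price is (336 - 16)/8 = 40 and the supply price is (38 + 16)/3 = 18.
Deadweight loss = ½ · (40 - 18) · (64 - 16) = ½ · 22 · 48 = 528.

528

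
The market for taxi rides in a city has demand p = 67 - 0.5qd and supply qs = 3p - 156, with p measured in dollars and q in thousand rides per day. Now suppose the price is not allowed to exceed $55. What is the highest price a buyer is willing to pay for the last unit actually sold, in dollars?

Rearranging demand gives qd = 134 - 2p. Setting quantity demanded equal to quantity supplied, 134 - 2p = 3p - 156, gives p* = 58 and q* = 18.
Because the ceiling (55) lies below the market-clearing price, it is binding.
At p = 55: qd = 134 - 2·55 = 24 and qs = 3·55 - 156 = 9.
Only 9 units reach the market. On the demand curve, the marginal buyer's willingness to pay at q = 9 is (134 - 9)/2 = 62.5.

62.5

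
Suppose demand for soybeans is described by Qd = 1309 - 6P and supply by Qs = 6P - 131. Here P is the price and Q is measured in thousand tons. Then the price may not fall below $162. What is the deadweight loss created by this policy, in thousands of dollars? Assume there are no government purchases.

In a free market, 1309 - 6P = 6P - 131 gives the equilibrium P* = 120, Q* = 589.
The floor of 162 is above the equilibrium price 120, so it binds.
At P = 162: Qd = 1309 - 6·162 = 337 and Qs = 6·162 - 131 = 841.
Quantity traded falls to 337. At Q = 337 the demand price is (1309 - 337)/6 = 162 and the supply price is (131 + 337)/6 = 78.
Deadweight loss = ½ · (162 - 78) · (589 - 337) = ½ · 84 · 252 = 10584.

10584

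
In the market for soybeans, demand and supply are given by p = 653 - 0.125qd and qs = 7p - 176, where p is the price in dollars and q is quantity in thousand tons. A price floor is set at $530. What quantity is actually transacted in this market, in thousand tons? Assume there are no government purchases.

Rearranging demand gives qd = 5224 - 8p. In a free market, 5224 - 8p = 7p - 176 gives the equilibrium p* = 360, q* = 2344.
Since 530 > 360, the floor is binding.
At p = 530: qd = 5224 - 8·530 = 984 and qs = 7·530 - 176 = 3534.
The quantity actually transacted is the short side, demand: 984.

984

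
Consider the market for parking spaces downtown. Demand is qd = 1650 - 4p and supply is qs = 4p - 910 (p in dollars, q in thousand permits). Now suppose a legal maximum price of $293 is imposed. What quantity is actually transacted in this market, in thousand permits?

262

Without the control the market clears where 1650 - 4p = 4p - 910, i.e. p* = 320 and q* = 370.
Because the ceiling (293) lies below the market-clearing price, it is binding.
At p = 293: qd = 1650 - 4·293 = 478 and qs = 4·293 - 910 = 262.
The quantity actually transacted is the short side, supply: 262.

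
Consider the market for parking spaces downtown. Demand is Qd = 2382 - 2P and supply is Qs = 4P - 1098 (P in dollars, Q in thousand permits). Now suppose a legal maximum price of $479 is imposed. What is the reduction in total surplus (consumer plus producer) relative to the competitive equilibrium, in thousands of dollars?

61206

Without the control the market clears where 2382 - 2P = 4P - 1098, i.e. P* = 580 and Q* = 1222.
Since 479 < 580, the ceiling is binding.
At P = 479: Qd = 2382 - 2·479 = 1424 and Qs = 4·479 - 1098 = 818.
Quantity traded falls to 818. At Q = 818 the demand price is (2382 - 818)/2 = 782 and the supply price is (1098 + 818)/4 = 479.
Deadweight loss = ½ · (782 - 479) · (1222 - 818) = ½ · 303 · 404 = 61206.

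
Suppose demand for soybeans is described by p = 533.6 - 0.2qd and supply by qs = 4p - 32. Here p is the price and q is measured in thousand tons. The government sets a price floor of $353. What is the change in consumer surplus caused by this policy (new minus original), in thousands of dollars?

-54881.5

Rearranging demand gives qd = 2668 - 5p. In a free market, 2668 - 5p = 4p - 32 gives the equilibrium p* = 300, q* = 1168.
Since 353 > 300, the floor is binding.
At p = 353: qd = 2668 - 5·353 = 903 and qs = 4·353 - 32 = 1380.
Consumer surplus without the control is ½ · (533.6 - 300) · 1168 = 136422.4.
With the floor, consumers buy 903 units at 353, so CS = ½ · (533.6 - 353) · 903 = 81540.9.
Change in consumer surplus = 81540.9 - 136422.4 = -54881.5.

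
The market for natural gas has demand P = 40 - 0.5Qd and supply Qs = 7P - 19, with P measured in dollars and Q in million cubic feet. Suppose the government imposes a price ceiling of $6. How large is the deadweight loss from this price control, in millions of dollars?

Rearranging demand gives Qd = 80 - 2P. Equilibrium: 80 - 2P = 7P - 19, so 99 = 9P and P* = 11, Q* = 58.
The ceiling of 6 is below the equilibrium price 11, so it binds.
At P = 6: Qd = 80 - 2·6 = 68 and Qs = 7·6 - 19 = 23.
Quantity traded falls to 23. At Q = 23 the demand price is (80 - 23)/2 = 28.5 and the supply price is (19 + 23)/7 = 6.
Deadweight loss = ½ · (28.5 - 6) · (58 - 23) = ½ · 22.5 · 35 = 393.75.

393.75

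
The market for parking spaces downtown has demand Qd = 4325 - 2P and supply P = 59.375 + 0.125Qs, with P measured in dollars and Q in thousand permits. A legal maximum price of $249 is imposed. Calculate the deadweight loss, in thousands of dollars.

Rearranging supply gives Qs = 8P - 475. Without the control the market clears where 4325 - 2P = 8P - 475, i.e. P* = 480 and Q* = 3365.
Because the ceiling (249) lies below the market-clearing price, it is binding.
At P = 249: Qd = 4325 - 2·249 = 3827 and Qs = 8·249 - 475 = 1517.
Quantity traded falls to 1517. At Q = 1517 the demand price is (4325 - 1517)/2 = 1404 and the supply price is (475 + 1517)/8 = 249.
Deadweight loss = ½ · (1404 - 249) · (3365 - 1517) = ½ · 1155 · 1848 = 1067220.

1067220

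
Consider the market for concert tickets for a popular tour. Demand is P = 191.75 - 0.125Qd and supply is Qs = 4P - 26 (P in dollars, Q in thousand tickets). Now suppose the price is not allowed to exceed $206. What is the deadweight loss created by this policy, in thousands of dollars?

Rearranging demand gives Qd = 1534 - 8P. Without the control the market clears where 1534 - 8P = 4P - 26, i.e. P* = 130 and Q* = 494.
Since 206 is above P* = 130, the ceiling does not bind and the free-market outcome prevails.
Since the control does not bind, no trades are prevented and deadweight loss is zero.

0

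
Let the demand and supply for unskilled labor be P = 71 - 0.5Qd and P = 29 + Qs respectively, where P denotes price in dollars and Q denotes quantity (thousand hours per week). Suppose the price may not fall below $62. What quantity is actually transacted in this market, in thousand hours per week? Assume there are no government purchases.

Rearranging demand gives Qd = 142 - 2P; rearranging supply gives Qs = P - 29. Without the control the market clears where 142 - 2P = P - 29, i.e. P* = 57 and Q* = 28.
Because the floor (62) lies above the market-clearing price, it is binding.
At P = 62: Qd = 142 - 2·62 = 18 and Qs = 62 - 29 = 33.
The quantity actually transacted is the short side, demand: 18.

18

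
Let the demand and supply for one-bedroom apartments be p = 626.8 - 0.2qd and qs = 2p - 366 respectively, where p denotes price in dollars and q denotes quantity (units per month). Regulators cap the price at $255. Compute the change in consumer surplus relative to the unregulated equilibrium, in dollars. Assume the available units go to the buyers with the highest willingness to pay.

Rearranging demand gives qd = 3134 - 5p. In a free market, 3134 - 5p = 2p - 366 gives the equilibrium p* = 500, q* = 634.
The ceiling of 255 is below the equilibrium price 500, so it binds.
At p = 255: qd = 3134 - 5·255 = 1859 and qs = 2·255 - 366 = 144.
Consumer surplus without the control is ½ · (626.8 - 500) · 634 = 40195.6.
With the ceiling, 144 units are sold at 255 (assume they go to the highest-value buyers). The demand price at q = 144 is 598, so CS = ½ · [(626.8 - 255) + (598 - 255)] · 144 = 51465.6.
Change in consumer surplus = 51465.6 - 40195.6 = 11270.

11270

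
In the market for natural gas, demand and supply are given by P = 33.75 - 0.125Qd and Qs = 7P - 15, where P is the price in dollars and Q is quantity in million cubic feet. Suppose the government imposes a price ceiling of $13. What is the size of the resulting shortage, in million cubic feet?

90

Rearranging demand gives Qd = 270 - 8P. In a free market, 270 - 8P = 7P - 15 gives the equilibrium P* = 19, Q* = 118.
Because the ceiling (13) lies below the market-clearing price, it is binding.
At P = 13: Qd = 270 - 8·13 = 166 and Qs = 7·13 - 15 = 76.
Shortage = Qd - Qs = 166 - 76 = 90.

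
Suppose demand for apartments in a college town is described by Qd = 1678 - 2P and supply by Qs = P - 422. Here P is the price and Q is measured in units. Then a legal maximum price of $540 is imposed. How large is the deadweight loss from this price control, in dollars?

In a free market, 1678 - 2P = P - 422 gives the equilibrium P* = 700, Q* = 278.
Because the ceiling (540) lies below the market-clearing price, it is binding.
At P = 540: Qd = 1678 - 2·540 = 598 and Qs = 540 - 422 = 118.
Quantity traded falls to 118. At Q = 118 the demand price is (1678 - 118)/2 = 780 and the supply price is 422 + 118 = 540.
Deadweight loss = ½ · (780 - 540) · (278 - 118) = ½ · 240 · 160 = 19200.

19200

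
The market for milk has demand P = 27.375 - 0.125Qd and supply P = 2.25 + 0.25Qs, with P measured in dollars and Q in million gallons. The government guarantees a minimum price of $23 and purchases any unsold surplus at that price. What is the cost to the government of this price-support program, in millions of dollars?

1104

Rearranging demand gives Qd = 219 - 8P; rearranging supply gives Qs = 4P - 9. Equilibrium: 219 - 8P = 4P - 9, so 228 = 12P and P* = 19, Q* = 67.
Because the floor (23) lies above the market-clearing price, it is binding.
At P = 23: Qd = 219 - 8·23 = 35 and Qs = 4·23 - 9 = 83.
Surplus = Qs - Qd = 48.
Government expenditure = surplus × support price = 48 × 23 = 1104.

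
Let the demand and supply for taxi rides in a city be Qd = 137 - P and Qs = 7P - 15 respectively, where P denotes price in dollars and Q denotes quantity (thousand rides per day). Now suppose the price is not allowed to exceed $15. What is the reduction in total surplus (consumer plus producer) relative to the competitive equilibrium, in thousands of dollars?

448

Setting quantity demanded equal to quantity supplied, 137 - P = 7P - 15, gives P* = 19 and Q* = 118.
The ceiling of 15 is below the equilibrium price 19, so it binds.
At P = 15: Qd = 137 - 15 = 122 and Qs = 7·15 - 15 = 90.
Quantity traded falls to 90. At Q = 90 the demand price is 137 - 90 = 47 and the supply price is (15 + 90)/7 = 15.
Deadweight loss = ½ · (47 - 15) · (118 - 90) = ½ · 32 · 28 = 448.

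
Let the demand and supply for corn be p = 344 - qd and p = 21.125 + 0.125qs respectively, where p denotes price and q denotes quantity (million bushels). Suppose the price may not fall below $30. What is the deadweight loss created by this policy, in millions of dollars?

Rearranging demand gives qd = 344 - p; rearranging supply gives qs = 8p - 169. Equilibrium: 344 - p = 8p - 169, so 513 = 9p and p* = 57, q* = 287.
The floor of 30 is below the equilibrium price 57, so it is not binding; the market clears at p* = 57, q* = 287.
Since the control does not bind, no trades are prevented and deadweight loss is zero.

0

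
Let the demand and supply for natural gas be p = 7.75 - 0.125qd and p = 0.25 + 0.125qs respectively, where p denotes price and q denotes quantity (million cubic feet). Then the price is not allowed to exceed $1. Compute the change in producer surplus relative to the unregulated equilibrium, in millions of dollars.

Rearranging demand gives qd = 62 - 8p; rearranging supply gives qs = 8p - 2. Without the control the market clears where 62 - 8p = 8p - 2, i.e. p* = 4 and q* = 30.
The ceiling of 1 is below the equilibrium price 4, so it binds.
At p = 1: qd = 62 - 8·1 = 54 and qs = 8·1 - 2 = 6.
Producer surplus without the control is ½ · (4 - 0.25) · 30 = 56.25.
With the ceiling, producers sell 6 units at 1, so PS = ½ · (1 - 0.25) · 6 = 2.25.
Change in producer surplus = 2.25 - 56.25 = -54.

-54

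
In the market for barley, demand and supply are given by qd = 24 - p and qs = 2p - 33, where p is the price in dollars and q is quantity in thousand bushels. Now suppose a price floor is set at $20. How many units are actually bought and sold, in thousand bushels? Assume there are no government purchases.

Setting quantity demanded equal to quantity supplied, 24 - p = 2p - 33, gives p* = 19 and q* = 5.
Since 20 > 19, the floor is binding.
At p = 20: qd = 24 - 20 = 4 and qs = 2·20 - 33 = 7.
The quantity actually transacted is the short side, demand: 4.

4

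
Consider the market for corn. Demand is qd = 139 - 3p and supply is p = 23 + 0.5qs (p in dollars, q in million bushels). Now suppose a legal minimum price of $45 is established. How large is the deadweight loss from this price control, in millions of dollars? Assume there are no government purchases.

240

Rearranging supply gives qs = 2p - 46. Without the control the market clears where 139 - 3p = 2p - 46, i.e. p* = 37 and q* = 28.
Since 45 > 37, the floor is binding.
At p = 45: qd = 139 - 3·45 = 4 and qs = 2·45 - 46 = 44.
Quantity traded falls to 4. At q = 4 the demand price is (139 - 4)/3 = 45 and the supply price is (46 + 4)/2 = 25.
Deadweight loss = ½ · (45 - 25) · (28 - 4) = ½ · 20 · 24 = 240.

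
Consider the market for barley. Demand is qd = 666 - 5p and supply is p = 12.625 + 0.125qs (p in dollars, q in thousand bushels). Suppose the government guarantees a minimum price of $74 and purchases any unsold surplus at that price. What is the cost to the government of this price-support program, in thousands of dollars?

14430

Rearranging supply gives qs = 8p - 101. Equilibrium: 666 - 5p = 8p - 101, so 767 = 13p and p* = 59, q* = 371.
Since 74 > 59, the floor is binding.
At p = 74: qd = 666 - 5·74 = 296 and qs = 8·74 - 101 = 491.
Surplus = qs - qd = 195.
Government expenditure = surplus × support price = 195 × 74 = 14430.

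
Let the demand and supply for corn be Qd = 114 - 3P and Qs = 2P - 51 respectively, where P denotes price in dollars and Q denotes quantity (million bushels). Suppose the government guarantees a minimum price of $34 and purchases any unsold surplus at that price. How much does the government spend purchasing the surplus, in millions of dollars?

170

Equilibrium: 114 - 3P = 2P - 51, so 165 = 5P and P* = 33, Q* = 15.
The floor of 34 is above the equilibrium price 33, so it binds.
At P = 34: Qd = 114 - 3·34 = 12 and Qs = 2·34 - 51 = 17.
Surplus = Qs - Qd = 5.
Government expenditure = surplus × support price = 5 × 34 = 170.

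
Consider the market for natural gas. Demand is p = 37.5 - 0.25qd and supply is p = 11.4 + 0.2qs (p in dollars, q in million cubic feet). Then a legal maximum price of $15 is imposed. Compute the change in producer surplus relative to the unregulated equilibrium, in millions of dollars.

-304

Rearranging demand gives qd = 150 - 4p; rearranging supply gives qs = 5p - 57. Setting quantity demanded equal to quantity supplied, 150 - 4p = 5p - 57, gives p* = 23 and q* = 58.
The ceiling of 15 is below the equilibrium price 23, so it binds.
At p = 15: qd = 150 - 4·15 = 90 and qs = 5·15 - 57 = 18.
Producer surplus without the control is ½ · (23 - 11.4) · 58 = 336.4.
With the ceiling, producers sell 18 units at 15, so PS = ½ · (15 - 11.4) · 18 = 32.4.
Change in producer surplus = 32.4 - 336.4 = -304.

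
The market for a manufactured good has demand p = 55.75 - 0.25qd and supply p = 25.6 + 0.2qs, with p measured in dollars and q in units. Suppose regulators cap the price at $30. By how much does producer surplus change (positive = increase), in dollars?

Rearranging demand gives qd = 223 - 4p; rearranging supply gives qs = 5p - 128. Equilibrium: 223 - 4p = 5p - 128, so 351 = 9p and p* = 39, q* = 67.
Because the ceiling (30) lies below the market-clearing price, it is binding.
At p = 30: qd = 223 - 4·30 = 103 and qs = 5·30 - 128 = 22.
Producer surplus without the control is ½ · (39 - 25.6) · 67 = 448.9.
With the ceiling, producers sell 22 units at 30, so PS = ½ · (30 - 25.6) · 22 = 48.4.
Change in producer surplus = 48.4 - 448.9 = -400.5.

-400.5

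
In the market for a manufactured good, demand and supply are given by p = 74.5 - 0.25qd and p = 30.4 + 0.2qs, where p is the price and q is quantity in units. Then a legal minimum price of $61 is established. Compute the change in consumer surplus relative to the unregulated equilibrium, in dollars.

-836

Rearranging demand gives qd = 298 - 4p; rearranging supply gives qs = 5p - 152. In a free market, 298 - 4p = 5p - 152 gives the equilibrium p* = 50, q* = 98.
The floor of 61 is above the equilibrium price 50, so it binds.
At p = 61: qd = 298 - 4·61 = 54 and qs = 5·61 - 152 = 153.
Consumer surplus without the control is ½ · (74.5 - 50) · 98 = 1200.5.
With the floor, consumers buy 54 units at 61, so CS = ½ · (74.5 - 61) · 54 = 364.5.
Change in consumer surplus = 364.5 - 1200.5 = -836.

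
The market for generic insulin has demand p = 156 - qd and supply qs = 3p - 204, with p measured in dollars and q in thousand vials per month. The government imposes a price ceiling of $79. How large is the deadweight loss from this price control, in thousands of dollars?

726

Rearranging demand gives qd = 156 - p. Setting quantity demanded equal to quantity supplied, 156 - p = 3p - 204, gives p* = 90 and q* = 66.
Since 79 < 90, the ceiling is binding.
At p = 79: qd = 156 - 79 = 77 and qs = 3·79 - 204 = 33.
Quantity traded falls to 33. At q = 33 the demand price is 156 - 33 = 123 and the supply price is (204 + 33)/3 = 79.
Deadweight loss = ½ · (123 - 79) · (66 - 33) = ½ · 44 · 33 = 726.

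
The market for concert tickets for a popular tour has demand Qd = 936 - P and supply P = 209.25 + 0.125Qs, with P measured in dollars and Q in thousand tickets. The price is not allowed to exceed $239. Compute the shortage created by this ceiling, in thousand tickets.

459

Rearranging supply gives Qs = 8P - 1674. Without the control the market clears where 936 - P = 8P - 1674, i.e. P* = 290 and Q* = 646.
Because the ceiling (239) lies below the market-clearing price, it is binding.
At P = 239: Qd = 936 - 239 = 697 and Qs = 8·239 - 1674 = 238.
Shortage = Qd - Qs = 697 - 238 = 459.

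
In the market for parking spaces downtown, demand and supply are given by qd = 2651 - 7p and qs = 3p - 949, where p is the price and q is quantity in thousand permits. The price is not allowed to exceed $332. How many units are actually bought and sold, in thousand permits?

In a free market, 2651 - 7p = 3p - 949 gives the equilibrium p* = 360, q* = 131.
Since 332 < 360, the ceiling is binding.
At p = 332: qd = 2651 - 7·332 = 327 and qs = 3·332 - 949 = 47.
The quantity actually transacted is the short side, supply: 47.

47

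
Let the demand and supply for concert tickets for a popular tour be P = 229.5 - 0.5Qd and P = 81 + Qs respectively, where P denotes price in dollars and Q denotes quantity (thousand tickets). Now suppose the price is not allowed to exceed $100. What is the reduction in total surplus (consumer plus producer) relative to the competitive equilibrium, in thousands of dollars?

Rearranging demand gives Qd = 459 - 2P; rearranging supply gives Qs = P - 81. Without the control the market clears where 459 - 2P = P - 81, i.e. P* = 180 and Q* = 99.
Since 100 < 180, the ceiling is binding.
At P = 100: Qd = 459 - 2·100 = 259 and Qs = 100 - 81 = 19.
Quantity traded falls to 19. At Q = 19 the demand price is (459 - 19)/2 = 220 and the supply price is 81 + 19 = 100.
Deadweight loss = ½ · (220 - 100) · (99 - 19) = ½ · 120 · 80 = 4800.

4800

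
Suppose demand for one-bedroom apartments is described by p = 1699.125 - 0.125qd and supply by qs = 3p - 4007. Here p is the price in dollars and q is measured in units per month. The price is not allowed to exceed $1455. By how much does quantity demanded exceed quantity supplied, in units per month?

1595

Rearranging demand gives qd = 13593 - 8p. Setting quantity demanded equal to quantity supplied, 13593 - 8p = 3p - 4007, gives p* = 1600 and q* = 793.
The ceiling of 1455 is below the equilibrium price 1600, so it binds.
At p = 1455: qd = 13593 - 8·1455 = 1953 and qs = 3·1455 - 4007 = 358.
Shortage = qd - qs = 1953 - 358 = 1595.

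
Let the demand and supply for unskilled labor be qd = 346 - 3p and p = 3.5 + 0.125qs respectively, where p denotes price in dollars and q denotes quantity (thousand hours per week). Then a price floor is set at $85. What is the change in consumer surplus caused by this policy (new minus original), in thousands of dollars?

Rearranging supply gives qs = 8p - 28. Setting quantity demanded equal to quantity supplied, 346 - 3p = 8p - 28, gives p* = 34 and q* = 244.
The floor of 85 is above the equilibrium price 34, so it binds.
At p = 85: qd = 346 - 3·85 = 91 and qs = 8·85 - 28 = 652.
Consumer surplus without the control is ½ · (346/3 - 34) · 244 = 29768/3.
With the floor, consumers buy 91 units at 85, so CS = ½ · (346/3 - 85) · 91 = 8281/6.
Change in consumer surplus = 8281/6 - 29768/3 = -8542.5.

-8542.5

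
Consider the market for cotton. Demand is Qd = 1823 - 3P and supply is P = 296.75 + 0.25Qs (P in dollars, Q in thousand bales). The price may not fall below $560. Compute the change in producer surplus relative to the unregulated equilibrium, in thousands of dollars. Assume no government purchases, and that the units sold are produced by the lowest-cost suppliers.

Rearranging supply gives Qs = 4P - 1187. Equilibrium: 1823 - 3P = 4P - 1187, so 3010 = 7P and P* = 430, Q* = 533.
The floor of 560 is above the equilibrium price 430, so it binds.
At P = 560: Qd = 1823 - 3·560 = 143 and Qs = 4·560 - 1187 = 1053.
Producer surplus without the control is ½ · (430 - 296.75) · 533 = 35511.125.
With the floor, 143 units are sold at 560. The supply price at Q = 143 is 332.5, so PS = ½ · [(560 - 296.75) + (560 - 332.5)] · 143 = 35088.625.
Change in producer surplus = 35088.625 - 35511.125 = -422.5.

-422.5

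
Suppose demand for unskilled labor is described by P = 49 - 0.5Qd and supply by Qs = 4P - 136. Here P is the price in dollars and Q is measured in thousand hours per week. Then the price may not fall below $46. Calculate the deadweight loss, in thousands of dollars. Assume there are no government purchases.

Rearranging demand gives Qd = 98 - 2P. Equilibrium: 98 - 2P = 4P - 136, so 234 = 6P and P* = 39, Q* = 20.
Because the floor (46) lies above the market-clearing price, it is binding.
At P = 46: Qd = 98 - 2·46 = 6 and Qs = 4·46 - 136 = 48.
Quantity traded falls to 6. At Q = 6 the demand price is (98 - 6)/2 = 46 and the supply price is (136 + 6)/4 = 35.5.
Deadweight loss = ½ · (46 - 35.5) · (20 - 6) = ½ · 10.5 · 14 = 73.5.

73.5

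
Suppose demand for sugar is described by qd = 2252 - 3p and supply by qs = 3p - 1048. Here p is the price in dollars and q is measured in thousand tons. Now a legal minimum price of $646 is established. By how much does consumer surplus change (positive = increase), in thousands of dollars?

-43968

Without the control the market clears where 2252 - 3p = 3p - 1048, i.e. p* = 550 and q* = 602.
The floor of 646 is above the equilibrium price 550, so it binds.
At p = 646: qd = 2252 - 3·646 = 314 and qs = 3·646 - 1048 = 890.
Consumer surplus without the control is ½ · (2252/3 - 550) · 602 = 181202/3.
With the floor, consumers buy 314 units at 646, so CS = ½ · (2252/3 - 646) · 314 = 49298/3.
Change in consumer surplus = 49298/3 - 181202/3 = -43968.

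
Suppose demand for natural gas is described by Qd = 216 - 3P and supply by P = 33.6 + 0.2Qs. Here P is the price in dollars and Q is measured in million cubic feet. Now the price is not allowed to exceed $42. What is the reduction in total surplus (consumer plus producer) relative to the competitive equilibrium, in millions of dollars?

Rearranging supply gives Qs = 5P - 168. Setting quantity demanded equal to quantity supplied, 216 - 3P = 5P - 168, gives P* = 48 and Q* = 72.
Since 42 < 48, the ceiling is binding.
At P = 42: Qd = 216 - 3·42 = 90 and Qs = 5·42 - 168 = 42.
Quantity traded falls to 42. At Q = 42 the demand price is (216 - 42)/3 = 58 and the supply price is (168 + 42)/5 = 42.
Deadweight loss = ½ · (58 - 42) · (72 - 42) = ½ · 16 · 30 = 240.

240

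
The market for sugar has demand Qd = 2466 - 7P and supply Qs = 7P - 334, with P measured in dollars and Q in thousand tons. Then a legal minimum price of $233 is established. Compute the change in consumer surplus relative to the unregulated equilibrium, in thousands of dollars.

In a free market, 2466 - 7P = 7P - 334 gives the equilibrium P* = 200, Q* = 1066.
The floor of 233 is above the equilibrium price 200, so it binds.
At P = 233: Qd = 2466 - 7·233 = 835 and Qs = 7·233 - 334 = 1297.
Consumer surplus without the control is ½ · (2466/7 - 200) · 1066 = 568178/7.
With the floor, consumers buy 835 units at 233, so CS = ½ · (2466/7 - 233) · 835 = 697225/14.
Change in consumer surplus = 697225/14 - 568178/7 = -31366.5.

-31366.5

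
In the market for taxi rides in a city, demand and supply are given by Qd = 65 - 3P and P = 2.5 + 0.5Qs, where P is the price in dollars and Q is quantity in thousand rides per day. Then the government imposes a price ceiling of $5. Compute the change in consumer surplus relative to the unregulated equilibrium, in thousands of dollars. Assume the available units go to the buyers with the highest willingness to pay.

-9

Rearranging supply gives Qs = 2P - 5. Equilibrium: 65 - 3P = 2P - 5, so 70 = 5P and P* = 14, Q* = 23.
The ceiling of 5 is below the equilibrium price 14, so it binds.
At P = 5: Qd = 65 - 3·5 = 50 and Qs = 2·5 - 5 = 5.
Consumer surplus without the control is ½ · (65/3 - 14) · 23 = 529/6.
With the ceiling, 5 units are sold at 5 (assume they go to the highest-value buyers). The demand price at Q = 5 is 20, so CS = ½ · [(65/3 - 5) + (20 - 5)] · 5 = 475/6.
Change in consumer surplus = 475/6 - 529/6 = -9.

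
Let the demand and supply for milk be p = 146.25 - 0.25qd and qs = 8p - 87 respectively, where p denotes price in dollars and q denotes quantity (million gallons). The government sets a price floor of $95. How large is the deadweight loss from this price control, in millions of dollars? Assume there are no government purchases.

4563

Rearranging demand gives qd = 585 - 4p. Setting quantity demanded equal to quantity supplied, 585 - 4p = 8p - 87, gives p* = 56 and q* = 361.
Since 95 > 56, the floor is binding.
At p = 95: qd = 585 - 4·95 = 205 and qs = 8·95 - 87 = 673.
Quantity traded falls to 205. At q = 205 the demand price is (585 - 205)/4 = 95 and the supply price is (87 + 205)/8 = 36.5.
Deadweight loss = ½ · (95 - 36.5) · (361 - 205) = ½ · 58.5 · 156 = 4563.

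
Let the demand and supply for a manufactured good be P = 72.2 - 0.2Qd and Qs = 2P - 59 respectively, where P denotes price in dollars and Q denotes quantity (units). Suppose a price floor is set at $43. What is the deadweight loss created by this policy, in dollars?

Rearranging demand gives Qd = 361 - 5P. Setting quantity demanded equal to quantity supplied, 361 - 5P = 2P - 59, gives P* = 60 and Q* = 61.
The floor of 43 is below the equilibrium price 60, so it is not binding; the market clears at P* = 60, Q* = 61.
Since the control does not bind, no trades are prevented and deadweight loss is zero.

0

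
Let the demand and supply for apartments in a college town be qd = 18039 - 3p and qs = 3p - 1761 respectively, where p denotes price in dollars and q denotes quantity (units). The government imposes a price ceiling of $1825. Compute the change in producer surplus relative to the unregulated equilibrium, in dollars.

Setting quantity demanded equal to quantity supplied, 18039 - 3p = 3p - 1761, gives p* = 3300 and q* = 8139.
Because the ceiling (1825) lies below the market-clearing price, it is binding.
At p = 1825: qd = 18039 - 3·1825 = 12564 and qs = 3·1825 - 1761 = 3714.
Producer surplus without the control is ½ · (3300 - 587) · 8139 = 11040553.5.
With the ceiling, producers sell 3714 units at 1825, so PS = ½ · (1825 - 587) · 3714 = 2298966.
Change in producer surplus = 2298966 - 11040553.5 = -8741587.5.

-8741587.5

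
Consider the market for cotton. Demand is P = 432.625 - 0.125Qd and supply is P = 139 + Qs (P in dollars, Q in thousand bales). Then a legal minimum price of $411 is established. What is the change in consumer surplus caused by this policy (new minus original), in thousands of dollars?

-2387

Rearranging demand gives Qd = 3461 - 8P; rearranging supply gives Qs = P - 139. Without the control the market clears where 3461 - 8P = P - 139, i.e. P* = 400 and Q* = 261.
Since 411 > 400, the floor is binding.
At P = 411: Qd = 3461 - 8·411 = 173 and Qs = 411 - 139 = 272.
Consumer surplus without the control is ½ · (432.625 - 400) · 261 = 4257.5625.
With the floor, consumers buy 173 units at 411, so CS = ½ · (432.625 - 411) · 173 = 1870.5625.
Change in consumer surplus = 1870.5625 - 4257.5625 = -2387.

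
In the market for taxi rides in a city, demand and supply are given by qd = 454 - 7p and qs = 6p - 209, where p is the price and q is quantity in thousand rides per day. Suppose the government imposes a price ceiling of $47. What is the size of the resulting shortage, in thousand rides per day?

52

Setting quantity demanded equal to quantity supplied, 454 - 7p = 6p - 209, gives p* = 51 and q* = 97.
Because the ceiling (47) lies below the market-clearing price, it is binding.
At p = 47: qd = 454 - 7·47 = 125 and qs = 6·47 - 209 = 73.
Shortage = qd - qs = 125 - 73 = 52.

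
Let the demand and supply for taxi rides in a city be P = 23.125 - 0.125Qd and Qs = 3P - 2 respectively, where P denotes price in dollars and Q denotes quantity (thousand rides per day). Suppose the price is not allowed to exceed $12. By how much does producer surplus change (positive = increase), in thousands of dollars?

-207.5

Rearranging demand gives Qd = 185 - 8P. Without the control the market clears where 185 - 8P = 3P - 2, i.e. P* = 17 and Q* = 49.
Since 12 < 17, the ceiling is binding.
At P = 12: Qd = 185 - 8·12 = 89 and Qs = 3·12 - 2 = 34.
Producer surplus without the control is ½ · (17 - 2/3) · 49 = 2401/6.
With the ceiling, producers sell 34 units at 12, so PS = ½ · (12 - 2/3) · 34 = 578/3.
Change in producer surplus = 578/3 - 2401/6 = -207.5.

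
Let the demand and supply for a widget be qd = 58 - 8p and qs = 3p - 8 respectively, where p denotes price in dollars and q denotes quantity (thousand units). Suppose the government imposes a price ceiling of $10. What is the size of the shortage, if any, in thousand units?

Equilibrium: 58 - 8p = 3p - 8, so 66 = 11p and p* = 6, q* = 10.
Since 10 is above p* = 6, the ceiling does not bind and the free-market outcome prevails.
Since the control does not bind, there is no shortage.

0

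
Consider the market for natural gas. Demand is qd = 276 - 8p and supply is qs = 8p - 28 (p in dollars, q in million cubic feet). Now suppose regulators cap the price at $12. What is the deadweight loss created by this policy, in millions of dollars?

In a free market, 276 - 8p = 8p - 28 gives the equilibrium p* = 19, q* = 124.
The ceiling of 12 is below the equilibrium price 19, so it binds.
At p = 12: qd = 276 - 8·12 = 180 and qs = 8·12 - 28 = 68.
Quantity traded falls to 68. At q = 68 the demand price is (276 - 68)/8 = 26 and the supply price is (28 + 68)/8 = 12.
Deadweight loss = ½ · (26 - 12) · (124 - 68) = ½ · 14 · 56 = 392.

392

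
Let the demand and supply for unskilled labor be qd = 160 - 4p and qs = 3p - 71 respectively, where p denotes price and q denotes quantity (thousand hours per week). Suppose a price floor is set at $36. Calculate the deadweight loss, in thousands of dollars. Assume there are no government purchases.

Setting quantity demanded equal to quantity supplied, 160 - 4p = 3p - 71, gives p* = 33 and q* = 28.
The floor of 36 is above the equilibrium price 33, so it binds.
At p = 36: qd = 160 - 4·36 = 16 and qs = 3·36 - 71 = 37.
Quantity traded falls to 16. At q = 16 the demand price is (160 - 16)/4 = 36 and the supply price is (71 + 16)/3 = 29.
Deadweight loss = ½ · (36 - 29) · (28 - 16) = ½ · 7 · 12 = 42.

42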